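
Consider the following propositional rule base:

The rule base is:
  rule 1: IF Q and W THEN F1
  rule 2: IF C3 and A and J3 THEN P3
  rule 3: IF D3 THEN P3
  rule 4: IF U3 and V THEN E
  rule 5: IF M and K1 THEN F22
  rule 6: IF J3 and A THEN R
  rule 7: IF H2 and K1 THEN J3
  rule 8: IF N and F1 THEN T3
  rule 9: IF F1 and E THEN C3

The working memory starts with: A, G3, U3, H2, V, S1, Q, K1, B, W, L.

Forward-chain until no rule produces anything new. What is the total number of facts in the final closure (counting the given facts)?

17

Round 1 — rule 1, rule 4, rule 7, derive F1, E, J3.
Round 2 — rule 6, rule 9, derive R, C3.
Round 3 — rule 2, derive P3.
Closure: {A, B, C3, E, F1, G3, H2, J3, K1, L, P3, Q, R, S1, U3, V, W} — 17 facts.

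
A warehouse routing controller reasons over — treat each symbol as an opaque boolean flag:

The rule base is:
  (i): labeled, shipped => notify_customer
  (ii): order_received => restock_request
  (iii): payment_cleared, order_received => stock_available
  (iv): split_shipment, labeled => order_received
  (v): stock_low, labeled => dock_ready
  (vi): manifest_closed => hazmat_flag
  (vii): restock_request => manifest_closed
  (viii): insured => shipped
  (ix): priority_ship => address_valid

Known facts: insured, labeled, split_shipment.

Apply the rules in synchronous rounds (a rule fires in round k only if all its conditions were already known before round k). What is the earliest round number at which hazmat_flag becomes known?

Round 1 — (iv), (viii), derive order_received, shipped.
Round 2 — (i), (ii), derive notify_customer, restock_request.
Round 3 — (vii), derive manifest_closed.
Round 4 — (vi), derive hazmat_flag.
hazmat_flag first appears in round 4.

4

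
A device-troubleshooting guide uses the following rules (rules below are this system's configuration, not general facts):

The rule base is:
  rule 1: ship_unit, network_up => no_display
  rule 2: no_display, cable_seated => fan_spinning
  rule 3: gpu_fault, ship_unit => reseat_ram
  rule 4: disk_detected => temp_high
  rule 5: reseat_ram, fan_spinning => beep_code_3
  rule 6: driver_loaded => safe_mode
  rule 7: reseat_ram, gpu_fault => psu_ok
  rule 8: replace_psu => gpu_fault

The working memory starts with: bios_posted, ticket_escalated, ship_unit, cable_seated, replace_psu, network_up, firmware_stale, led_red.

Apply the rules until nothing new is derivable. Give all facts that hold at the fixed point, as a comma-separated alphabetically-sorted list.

beep_code_3, bios_posted, cable_seated, fan_spinning, firmware_stale, gpu_fault, led_red, network_up, no_display, psu_ok, replace_psu, reseat_ram, ship_unit, ticket_escalated

Round 1: rule 1 [ship_unit, network_up => no_display]; rule 8 [replace_psu => gpu_fault]. New: no_display, gpu_fault.
Round 2: rule 2 [no_display, cable_seated => fan_spinning]; rule 3 [gpu_fault, ship_unit => reseat_ram]. New: fan_spinning, reseat_ram.
Round 3: rule 5 [reseat_ram, fan_spinning => beep_code_3]; rule 7 [reseat_ram, gpu_fault => psu_ok]. New: beep_code_3, psu_ok.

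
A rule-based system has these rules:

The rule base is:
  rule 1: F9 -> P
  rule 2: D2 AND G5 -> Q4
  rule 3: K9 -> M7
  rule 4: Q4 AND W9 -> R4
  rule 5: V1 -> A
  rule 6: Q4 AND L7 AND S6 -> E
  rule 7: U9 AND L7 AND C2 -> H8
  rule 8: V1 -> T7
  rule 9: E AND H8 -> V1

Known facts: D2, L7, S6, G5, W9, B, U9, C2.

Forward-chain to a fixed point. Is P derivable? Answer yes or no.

no

[1] rule 2 [D2 AND G5 -> Q4]; rule 7 [U9 AND L7 AND C2 -> H8]. ⇒ new: Q4, H8.
[2] rule 4 [Q4 AND W9 -> R4]; rule 6 [Q4 AND L7 AND S6 -> E]. ⇒ new: R4, E.
[3] rule 9 [E AND H8 -> V1]. ⇒ new: V1.
[4] rule 5 [V1 -> A]; rule 8 [V1 -> T7]. ⇒ new: A, T7.
Fixed point reached. P is concluded only by rule 1; rule 1 needs F9 (never derived).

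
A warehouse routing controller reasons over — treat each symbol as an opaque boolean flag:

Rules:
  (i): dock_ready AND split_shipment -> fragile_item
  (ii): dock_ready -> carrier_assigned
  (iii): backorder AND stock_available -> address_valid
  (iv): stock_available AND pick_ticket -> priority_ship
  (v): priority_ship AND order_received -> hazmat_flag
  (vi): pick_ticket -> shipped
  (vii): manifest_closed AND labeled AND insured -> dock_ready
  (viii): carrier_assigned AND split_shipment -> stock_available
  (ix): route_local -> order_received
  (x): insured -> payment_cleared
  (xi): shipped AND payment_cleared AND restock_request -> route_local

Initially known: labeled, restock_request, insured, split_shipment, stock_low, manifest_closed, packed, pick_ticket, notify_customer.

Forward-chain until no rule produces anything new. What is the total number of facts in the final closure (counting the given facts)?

Round 1 — (vi), (vii), (x), derive shipped, dock_ready, payment_cleared.
Round 2 — (i), (ii), (xi), derive fragile_item, carrier_assigned, route_local.
Round 3 — (viii), (ix), derive stock_available, order_received.
Round 4 — (iv), derive priority_ship.
Round 5 — (v), derive hazmat_flag.
Closure: {carrier_assigned, dock_ready, fragile_item, hazmat_flag, insured, labeled, manifest_closed, notify_customer, order_received, packed, payment_cleared, pick_ticket, priority_ship, restock_request, route_local, shipped, split_shipment, stock_available, stock_low} — 19 facts.

19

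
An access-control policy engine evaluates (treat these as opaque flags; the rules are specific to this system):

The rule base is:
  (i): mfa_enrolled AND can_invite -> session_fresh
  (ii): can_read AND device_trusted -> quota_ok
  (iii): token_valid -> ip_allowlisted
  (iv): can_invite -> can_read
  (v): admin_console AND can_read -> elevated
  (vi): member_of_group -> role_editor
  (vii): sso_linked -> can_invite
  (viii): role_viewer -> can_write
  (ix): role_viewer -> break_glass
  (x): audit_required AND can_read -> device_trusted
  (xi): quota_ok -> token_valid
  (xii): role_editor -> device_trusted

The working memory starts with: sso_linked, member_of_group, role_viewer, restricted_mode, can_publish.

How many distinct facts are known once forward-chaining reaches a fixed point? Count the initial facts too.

14

Round 1 fires (vi), (vii), (viii), (ix), giving role_editor, can_invite, can_write, break_glass.
Round 2 fires (iv), (xii), giving can_read, device_trusted.
Round 3 fires (ii), giving quota_ok.
Round 4 fires (xi), giving token_valid.
Round 5 fires (iii), giving ip_allowlisted.
Closure: {break_glass, can_invite, can_publish, can_read, can_write, device_trusted, ip_allowlisted, member_of_group, quota_ok, restricted_mode, role_editor, role_viewer, sso_linked, token_valid} — 14 facts.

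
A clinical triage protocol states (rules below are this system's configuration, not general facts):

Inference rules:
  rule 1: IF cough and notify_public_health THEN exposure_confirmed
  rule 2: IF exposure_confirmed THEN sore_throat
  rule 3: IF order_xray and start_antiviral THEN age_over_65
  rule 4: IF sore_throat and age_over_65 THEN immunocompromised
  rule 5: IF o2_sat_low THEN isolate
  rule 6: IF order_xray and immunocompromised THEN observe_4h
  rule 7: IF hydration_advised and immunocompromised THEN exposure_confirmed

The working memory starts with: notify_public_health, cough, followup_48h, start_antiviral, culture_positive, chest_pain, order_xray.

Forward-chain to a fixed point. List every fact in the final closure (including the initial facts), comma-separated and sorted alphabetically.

Round 1: rule 1 [IF cough and notify_public_health THEN exposure_confirmed]; rule 3 [IF order_xray and start_antiviral THEN age_over_65]. Adds exposure_confirmed, age_over_65.
Round 2: rule 2 [IF exposure_confirmed THEN sore_throat]. Adds sore_throat.
Round 3: rule 4 [IF sore_throat and age_over_65 THEN immunocompromised]. Adds immunocompromised.
Round 4: rule 6 [IF order_xray and immunocompromised THEN observe_4h]. Adds observe_4h.

age_over_65, chest_pain, cough, culture_positive, exposure_confirmed, followup_48h, immunocompromised, notify_public_health, observe_4h, order_xray, sore_throat, start_antiviral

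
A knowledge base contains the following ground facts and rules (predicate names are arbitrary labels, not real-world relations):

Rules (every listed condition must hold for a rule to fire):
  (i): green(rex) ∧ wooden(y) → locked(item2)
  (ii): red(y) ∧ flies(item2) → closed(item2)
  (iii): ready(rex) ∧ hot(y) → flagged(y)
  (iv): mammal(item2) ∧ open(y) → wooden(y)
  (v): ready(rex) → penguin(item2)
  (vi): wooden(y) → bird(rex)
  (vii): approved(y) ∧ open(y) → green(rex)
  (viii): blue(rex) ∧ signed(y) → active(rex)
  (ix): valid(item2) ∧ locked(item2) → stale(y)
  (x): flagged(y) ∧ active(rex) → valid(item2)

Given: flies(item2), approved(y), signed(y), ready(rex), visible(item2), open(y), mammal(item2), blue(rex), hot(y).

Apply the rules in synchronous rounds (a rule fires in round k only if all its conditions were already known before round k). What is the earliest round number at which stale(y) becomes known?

Round 1 — (iii), (iv), (v), (vii), (viii), derive flagged(y), wooden(y), penguin(item2), green(rex), active(rex).
Round 2 — (i), (vi), (x), derive locked(item2), bird(rex), valid(item2).
Round 3 — (ix), derive stale(y).
stale(y) first appears in round 3.

3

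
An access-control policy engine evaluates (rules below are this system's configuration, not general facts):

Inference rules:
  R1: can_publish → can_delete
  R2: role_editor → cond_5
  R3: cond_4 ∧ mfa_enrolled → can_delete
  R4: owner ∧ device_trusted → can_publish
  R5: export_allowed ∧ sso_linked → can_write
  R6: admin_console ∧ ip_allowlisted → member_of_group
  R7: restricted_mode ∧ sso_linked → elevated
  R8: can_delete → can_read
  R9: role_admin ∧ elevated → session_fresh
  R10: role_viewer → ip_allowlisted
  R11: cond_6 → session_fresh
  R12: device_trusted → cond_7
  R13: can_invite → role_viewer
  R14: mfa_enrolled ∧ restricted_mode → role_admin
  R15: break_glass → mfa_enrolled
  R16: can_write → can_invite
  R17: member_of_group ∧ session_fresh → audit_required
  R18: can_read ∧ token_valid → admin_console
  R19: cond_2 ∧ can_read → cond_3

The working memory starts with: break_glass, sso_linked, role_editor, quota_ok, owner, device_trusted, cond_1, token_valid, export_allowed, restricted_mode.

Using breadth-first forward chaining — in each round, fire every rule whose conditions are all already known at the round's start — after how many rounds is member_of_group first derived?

Round 1 fires R2, R4, R5, R7, R12, R15, giving cond_5, can_publish, can_write, elevated, cond_7, mfa_enrolled.
Round 2 fires R1, R14, R16, giving can_delete, role_admin, can_invite.
Round 3 fires R8, R9, R13, giving can_read, session_fresh, role_viewer.
Round 4 fires R10, R18, giving ip_allowlisted, admin_console.
Round 5 fires R6, giving member_of_group.
member_of_group first appears in round 5.

5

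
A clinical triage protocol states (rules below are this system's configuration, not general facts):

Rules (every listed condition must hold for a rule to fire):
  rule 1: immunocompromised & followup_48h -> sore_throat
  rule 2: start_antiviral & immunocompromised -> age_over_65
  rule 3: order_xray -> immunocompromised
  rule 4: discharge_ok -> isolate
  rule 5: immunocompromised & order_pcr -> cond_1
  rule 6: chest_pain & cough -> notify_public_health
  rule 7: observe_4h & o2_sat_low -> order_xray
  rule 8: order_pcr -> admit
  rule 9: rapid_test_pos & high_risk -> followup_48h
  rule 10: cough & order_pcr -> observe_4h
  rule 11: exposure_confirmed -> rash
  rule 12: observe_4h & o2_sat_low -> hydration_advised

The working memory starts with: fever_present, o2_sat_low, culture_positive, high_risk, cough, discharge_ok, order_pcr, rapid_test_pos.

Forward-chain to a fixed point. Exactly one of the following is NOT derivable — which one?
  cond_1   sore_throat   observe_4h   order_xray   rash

Round 1 — rule 4, rule 8, rule 9, rule 10, derive isolate, admit, followup_48h, observe_4h.
Round 2 — rule 7, rule 12, derive order_xray, hydration_advised.
Round 3 — rule 3, derive immunocompromised.
Round 4 — rule 1, rule 5, derive sore_throat, cond_1.
Derived: cond_1 (round 4), order_xray (round 2), observe_4h (round 1), sore_throat (round 4). rash never appears in any round.

rash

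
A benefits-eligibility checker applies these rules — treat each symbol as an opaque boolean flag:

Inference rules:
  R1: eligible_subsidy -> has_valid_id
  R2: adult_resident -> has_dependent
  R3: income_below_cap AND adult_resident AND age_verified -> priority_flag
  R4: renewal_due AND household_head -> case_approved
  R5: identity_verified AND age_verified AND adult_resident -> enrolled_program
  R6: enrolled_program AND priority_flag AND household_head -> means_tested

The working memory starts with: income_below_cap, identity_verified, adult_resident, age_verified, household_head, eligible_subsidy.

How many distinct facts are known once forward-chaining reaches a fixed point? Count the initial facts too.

11

[1] R1 [eligible_subsidy -> has_valid_id]; R2 [adult_resident -> has_dependent]; R3 [income_below_cap AND adult_resident AND age_verified -> priority_flag]; R5 [identity_verified AND age_verified AND adult_resident -> enrolled_program]. ⇒ new: has_valid_id, has_dependent, priority_flag, enrolled_program.
[2] R6 [enrolled_program AND priority_flag AND household_head -> means_tested]. ⇒ new: means_tested.
Closure: {adult_resident, age_verified, eligible_subsidy, enrolled_program, has_dependent, has_valid_id, household_head, identity_verified, income_below_cap, means_tested, priority_flag} — 11 facts.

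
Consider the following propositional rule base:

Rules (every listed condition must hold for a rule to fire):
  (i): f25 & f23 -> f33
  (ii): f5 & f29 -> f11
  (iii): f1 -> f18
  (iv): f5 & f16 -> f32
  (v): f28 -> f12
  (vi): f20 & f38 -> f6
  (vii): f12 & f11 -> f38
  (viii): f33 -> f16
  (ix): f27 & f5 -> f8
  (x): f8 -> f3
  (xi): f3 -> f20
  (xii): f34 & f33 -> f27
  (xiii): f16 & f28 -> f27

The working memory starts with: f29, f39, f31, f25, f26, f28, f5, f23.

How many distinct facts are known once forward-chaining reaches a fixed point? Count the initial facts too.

19

[1] (i) [f25 & f23 -> f33]; (ii) [f5 & f29 -> f11]; (v) [f28 -> f12]. ⇒ new: f33, f11, f12.
[2] (vii) [f12 & f11 -> f38]; (viii) [f33 -> f16]. ⇒ new: f38, f16.
[3] (iv) [f5 & f16 -> f32]; (xiii) [f16 & f28 -> f27]. ⇒ new: f32, f27.
[4] (ix) [f27 & f5 -> f8]. ⇒ new: f8.
[5] (x) [f8 -> f3]. ⇒ new: f3.
[6] (xi) [f3 -> f20]. ⇒ new: f20.
[7] (vi) [f20 & f38 -> f6]. ⇒ new: f6.
Closure: {f11, f12, f16, f20, f23, f25, f26, f27, f28, f29, f3, f31, f32, f33, f38, f39, f5, f6, f8} — 19 facts.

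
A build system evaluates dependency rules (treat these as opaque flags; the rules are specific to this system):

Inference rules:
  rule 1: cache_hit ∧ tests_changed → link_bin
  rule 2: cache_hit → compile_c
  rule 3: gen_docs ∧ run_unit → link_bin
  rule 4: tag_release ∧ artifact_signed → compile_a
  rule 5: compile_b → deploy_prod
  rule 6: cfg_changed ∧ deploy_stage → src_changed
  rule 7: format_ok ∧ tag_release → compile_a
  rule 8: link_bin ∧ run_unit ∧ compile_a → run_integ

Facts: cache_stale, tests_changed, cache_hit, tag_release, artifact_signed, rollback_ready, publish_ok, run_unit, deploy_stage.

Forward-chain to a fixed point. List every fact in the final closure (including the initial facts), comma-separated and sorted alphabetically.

artifact_signed, cache_hit, cache_stale, compile_a, compile_c, deploy_stage, link_bin, publish_ok, rollback_ready, run_integ, run_unit, tag_release, tests_changed

Round 1 fires rule 1, rule 2, rule 4, giving link_bin, compile_c, compile_a.
Round 2 fires rule 8, giving run_integ.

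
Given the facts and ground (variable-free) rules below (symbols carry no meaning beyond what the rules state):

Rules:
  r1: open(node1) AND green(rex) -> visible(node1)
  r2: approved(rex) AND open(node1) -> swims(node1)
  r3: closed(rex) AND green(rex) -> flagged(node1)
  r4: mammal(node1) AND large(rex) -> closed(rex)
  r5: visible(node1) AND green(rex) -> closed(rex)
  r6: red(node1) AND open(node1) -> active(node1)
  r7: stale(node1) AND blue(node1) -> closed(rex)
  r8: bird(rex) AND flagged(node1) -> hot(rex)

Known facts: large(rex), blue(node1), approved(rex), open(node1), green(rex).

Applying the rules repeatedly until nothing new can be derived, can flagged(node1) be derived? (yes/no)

yes

Round 1 — r1, r2, derive visible(node1), swims(node1).
Round 2 — r5, derive closed(rex).
Round 3 — r3, derive flagged(node1).
flagged(node1) appears in round 3, so it is derivable.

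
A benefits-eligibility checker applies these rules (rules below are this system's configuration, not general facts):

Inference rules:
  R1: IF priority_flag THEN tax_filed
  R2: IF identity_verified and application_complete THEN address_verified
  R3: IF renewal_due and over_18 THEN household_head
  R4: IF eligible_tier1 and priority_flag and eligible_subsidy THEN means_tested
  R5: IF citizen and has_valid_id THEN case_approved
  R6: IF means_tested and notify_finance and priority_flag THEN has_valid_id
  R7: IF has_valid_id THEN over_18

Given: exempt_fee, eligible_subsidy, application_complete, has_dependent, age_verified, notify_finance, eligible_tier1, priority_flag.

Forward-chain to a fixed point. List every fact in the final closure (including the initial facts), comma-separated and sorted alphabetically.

age_verified, application_complete, eligible_subsidy, eligible_tier1, exempt_fee, has_dependent, has_valid_id, means_tested, notify_finance, over_18, priority_flag, tax_filed

Round 1 — R1, R4, derive tax_filed, means_tested.
Round 2 — R6, derive has_valid_id.
Round 3 — R7, derive over_18.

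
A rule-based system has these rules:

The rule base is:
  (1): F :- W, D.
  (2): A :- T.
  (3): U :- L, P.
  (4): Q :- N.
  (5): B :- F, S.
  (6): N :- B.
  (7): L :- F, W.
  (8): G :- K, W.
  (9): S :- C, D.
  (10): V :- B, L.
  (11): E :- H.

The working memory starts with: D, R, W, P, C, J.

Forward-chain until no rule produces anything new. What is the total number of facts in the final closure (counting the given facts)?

14

Round 1: (1) [F :- W, D.]; (9) [S :- C, D.]. New: F, S.
Round 2: (5) [B :- F, S.]; (7) [L :- F, W.]. New: B, L.
Round 3: (3) [U :- L, P.]; (6) [N :- B.]; (10) [V :- B, L.]. New: U, N, V.
Round 4: (4) [Q :- N.]. New: Q.
Closure: {B, C, D, F, J, L, N, P, Q, R, S, U, V, W} — 14 facts.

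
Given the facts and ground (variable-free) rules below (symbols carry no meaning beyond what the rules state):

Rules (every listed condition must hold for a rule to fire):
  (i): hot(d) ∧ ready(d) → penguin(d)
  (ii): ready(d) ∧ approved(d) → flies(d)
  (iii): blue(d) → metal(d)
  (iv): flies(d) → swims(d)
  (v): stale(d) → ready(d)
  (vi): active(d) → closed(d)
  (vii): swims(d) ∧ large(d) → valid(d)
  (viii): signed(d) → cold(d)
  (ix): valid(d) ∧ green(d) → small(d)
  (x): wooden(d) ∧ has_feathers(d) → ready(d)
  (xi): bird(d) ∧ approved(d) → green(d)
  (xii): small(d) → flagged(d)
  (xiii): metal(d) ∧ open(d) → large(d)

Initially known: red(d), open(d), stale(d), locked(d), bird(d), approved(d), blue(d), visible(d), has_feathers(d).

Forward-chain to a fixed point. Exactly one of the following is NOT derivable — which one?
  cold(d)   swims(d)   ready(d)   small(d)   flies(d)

cold(d)

[1] (iii) [blue(d) → metal(d)]; (v) [stale(d) → ready(d)]; (xi) [bird(d) ∧ approved(d) → green(d)]. ⇒ new: metal(d), ready(d), green(d).
[2] (ii) [ready(d) ∧ approved(d) → flies(d)]; (xiii) [metal(d) ∧ open(d) → large(d)]. ⇒ new: flies(d), large(d).
[3] (iv) [flies(d) → swims(d)]. ⇒ new: swims(d).
[4] (vii) [swims(d) ∧ large(d) → valid(d)]. ⇒ new: valid(d).
[5] (ix) [valid(d) ∧ green(d) → small(d)]. ⇒ new: small(d).
[6] (xii) [small(d) → flagged(d)]. ⇒ new: flagged(d).
Derived: flies(d) (round 2), swims(d) (round 3), small(d) (round 5), ready(d) (round 1). cold(d) never appears in any round.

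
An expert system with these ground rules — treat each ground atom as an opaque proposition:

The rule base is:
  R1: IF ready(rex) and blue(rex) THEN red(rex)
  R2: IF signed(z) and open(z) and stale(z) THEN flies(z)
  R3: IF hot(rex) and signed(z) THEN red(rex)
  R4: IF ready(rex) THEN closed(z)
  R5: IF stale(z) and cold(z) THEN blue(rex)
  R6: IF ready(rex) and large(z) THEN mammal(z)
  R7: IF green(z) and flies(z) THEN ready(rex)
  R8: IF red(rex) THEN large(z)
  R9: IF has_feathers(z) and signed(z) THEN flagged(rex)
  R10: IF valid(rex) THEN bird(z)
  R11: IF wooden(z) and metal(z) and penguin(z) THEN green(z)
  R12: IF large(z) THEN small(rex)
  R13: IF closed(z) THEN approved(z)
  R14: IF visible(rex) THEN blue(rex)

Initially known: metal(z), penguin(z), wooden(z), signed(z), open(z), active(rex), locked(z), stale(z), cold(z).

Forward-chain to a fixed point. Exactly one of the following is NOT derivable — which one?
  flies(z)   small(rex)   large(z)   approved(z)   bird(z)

bird(z)

Round 1 — R2, R5, R11, derive flies(z), blue(rex), green(z).
Round 2 — R7, derive ready(rex).
Round 3 — R1, R4, derive red(rex), closed(z).
Round 4 — R8, R13, derive large(z), approved(z).
Round 5 — R6, R12, derive mammal(z), small(rex).
Derived: small(rex) (round 5), approved(z) (round 4), large(z) (round 4), flies(z) (round 1). bird(z) never appears in any round.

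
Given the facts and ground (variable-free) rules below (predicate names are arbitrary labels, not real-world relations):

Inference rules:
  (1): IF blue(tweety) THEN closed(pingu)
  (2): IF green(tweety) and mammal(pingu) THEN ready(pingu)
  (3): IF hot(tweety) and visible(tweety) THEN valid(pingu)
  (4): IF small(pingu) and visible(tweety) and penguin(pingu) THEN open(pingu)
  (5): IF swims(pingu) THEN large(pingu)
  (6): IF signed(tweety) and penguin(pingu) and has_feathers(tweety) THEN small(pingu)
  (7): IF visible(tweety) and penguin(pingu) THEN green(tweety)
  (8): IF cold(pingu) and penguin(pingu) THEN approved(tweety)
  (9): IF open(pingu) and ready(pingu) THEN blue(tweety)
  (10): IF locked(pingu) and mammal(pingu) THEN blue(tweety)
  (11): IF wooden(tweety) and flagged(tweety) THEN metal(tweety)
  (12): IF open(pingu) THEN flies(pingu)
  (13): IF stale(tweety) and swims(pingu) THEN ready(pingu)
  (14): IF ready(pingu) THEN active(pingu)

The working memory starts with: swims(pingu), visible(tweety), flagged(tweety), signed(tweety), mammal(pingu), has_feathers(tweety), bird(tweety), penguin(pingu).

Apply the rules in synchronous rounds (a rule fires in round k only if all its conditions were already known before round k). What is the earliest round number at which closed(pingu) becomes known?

[1] (5) [IF swims(pingu) THEN large(pingu)]; (6) [IF signed(tweety) and penguin(pingu) and has_feathers(tweety) THEN small(pingu)]; (7) [IF visible(tweety) and penguin(pingu) THEN green(tweety)]. ⇒ new: large(pingu), small(pingu), green(tweety).
[2] (2) [IF green(tweety) and mammal(pingu) THEN ready(pingu)]; (4) [IF small(pingu) and visible(tweety) and penguin(pingu) THEN open(pingu)]. ⇒ new: ready(pingu), open(pingu).
[3] (9) [IF open(pingu) and ready(pingu) THEN blue(tweety)]; (12) [IF open(pingu) THEN flies(pingu)]; (14) [IF ready(pingu) THEN active(pingu)]. ⇒ new: blue(tweety), flies(pingu), active(pingu).
[4] (1) [IF blue(tweety) THEN closed(pingu)]. ⇒ new: closed(pingu).
closed(pingu) first appears in round 4.

4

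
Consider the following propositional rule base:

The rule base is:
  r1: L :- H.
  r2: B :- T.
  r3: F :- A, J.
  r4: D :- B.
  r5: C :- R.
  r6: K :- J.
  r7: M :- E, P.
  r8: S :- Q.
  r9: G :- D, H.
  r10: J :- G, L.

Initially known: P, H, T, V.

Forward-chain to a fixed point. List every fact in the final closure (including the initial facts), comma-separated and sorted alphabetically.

Round 1: r1 [L :- H.]; r2 [B :- T.]. Adds L, B.
Round 2: r4 [D :- B.]. Adds D.
Round 3: r9 [G :- D, H.]. Adds G.
Round 4: r10 [J :- G, L.]. Adds J.
Round 5: r6 [K :- J.]. Adds K.

B, D, G, H, J, K, L, P, T, V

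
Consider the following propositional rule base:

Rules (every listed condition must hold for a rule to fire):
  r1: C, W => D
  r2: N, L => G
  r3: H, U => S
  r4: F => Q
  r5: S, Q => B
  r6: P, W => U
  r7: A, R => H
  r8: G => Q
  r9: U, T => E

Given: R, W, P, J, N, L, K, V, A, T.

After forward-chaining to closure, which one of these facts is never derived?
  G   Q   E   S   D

Round 1 — r2, r6, r7, derive G, U, H.
Round 2 — r3, r8, r9, derive S, Q, E.
Round 3 — r5, derive B.
Derived: S (round 2), Q (round 2), E (round 2), G (round 1). D never appears in any round.

D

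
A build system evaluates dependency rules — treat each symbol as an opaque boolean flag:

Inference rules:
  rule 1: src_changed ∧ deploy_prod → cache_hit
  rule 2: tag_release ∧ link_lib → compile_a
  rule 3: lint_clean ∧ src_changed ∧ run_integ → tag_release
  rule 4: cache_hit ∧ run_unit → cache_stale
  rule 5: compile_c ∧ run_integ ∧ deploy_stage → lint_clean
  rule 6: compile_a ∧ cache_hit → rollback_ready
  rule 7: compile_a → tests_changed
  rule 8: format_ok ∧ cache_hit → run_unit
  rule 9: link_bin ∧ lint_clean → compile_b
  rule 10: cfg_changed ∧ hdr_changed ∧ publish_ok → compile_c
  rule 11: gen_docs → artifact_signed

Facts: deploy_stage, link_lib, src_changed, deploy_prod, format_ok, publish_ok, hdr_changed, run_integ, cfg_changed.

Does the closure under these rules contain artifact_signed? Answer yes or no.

Round 1: rule 1 [src_changed ∧ deploy_prod → cache_hit]; rule 10 [cfg_changed ∧ hdr_changed ∧ publish_ok → compile_c]. Adds cache_hit, compile_c.
Round 2: rule 5 [compile_c ∧ run_integ ∧ deploy_stage → lint_clean]; rule 8 [format_ok ∧ cache_hit → run_unit]. Adds lint_clean, run_unit.
Round 3: rule 3 [lint_clean ∧ src_changed ∧ run_integ → tag_release]; rule 4 [cache_hit ∧ run_unit → cache_stale]. Adds tag_release, cache_stale.
Round 4: rule 2 [tag_release ∧ link_lib → compile_a]. Adds compile_a.
Round 5: rule 6 [compile_a ∧ cache_hit → rollback_ready]; rule 7 [compile_a → tests_changed]. Adds rollback_ready, tests_changed.
Fixed point reached. artifact_signed is concluded only by rule 11; rule 11 needs gen_docs (never derived).

no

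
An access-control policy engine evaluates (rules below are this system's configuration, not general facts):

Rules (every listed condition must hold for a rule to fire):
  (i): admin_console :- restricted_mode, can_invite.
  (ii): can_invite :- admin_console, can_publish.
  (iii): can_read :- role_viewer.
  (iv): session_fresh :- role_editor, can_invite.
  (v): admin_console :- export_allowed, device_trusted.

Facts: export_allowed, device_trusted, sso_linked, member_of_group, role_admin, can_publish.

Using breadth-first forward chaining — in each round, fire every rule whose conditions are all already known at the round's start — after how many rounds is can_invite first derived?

Round 1: (v) [admin_console :- export_allowed, device_trusted.]. Adds admin_console.
Round 2: (ii) [can_invite :- admin_console, can_publish.]. Adds can_invite.
can_invite first appears in round 2.

2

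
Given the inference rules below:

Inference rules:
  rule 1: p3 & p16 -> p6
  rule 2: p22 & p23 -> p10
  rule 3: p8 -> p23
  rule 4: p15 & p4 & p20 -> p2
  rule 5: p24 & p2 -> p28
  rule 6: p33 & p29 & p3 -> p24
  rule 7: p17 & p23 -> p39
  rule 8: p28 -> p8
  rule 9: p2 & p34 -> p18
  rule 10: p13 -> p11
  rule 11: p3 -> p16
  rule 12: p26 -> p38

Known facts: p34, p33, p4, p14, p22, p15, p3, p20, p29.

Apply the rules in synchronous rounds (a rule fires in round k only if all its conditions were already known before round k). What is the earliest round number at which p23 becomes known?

Round 1 fires rule 4, rule 6, rule 11, giving p2, p24, p16.
Round 2 fires rule 1, rule 5, rule 9, giving p6, p28, p18.
Round 3 fires rule 8, giving p8.
Round 4 fires rule 3, giving p23.
p23 first appears in round 4.

4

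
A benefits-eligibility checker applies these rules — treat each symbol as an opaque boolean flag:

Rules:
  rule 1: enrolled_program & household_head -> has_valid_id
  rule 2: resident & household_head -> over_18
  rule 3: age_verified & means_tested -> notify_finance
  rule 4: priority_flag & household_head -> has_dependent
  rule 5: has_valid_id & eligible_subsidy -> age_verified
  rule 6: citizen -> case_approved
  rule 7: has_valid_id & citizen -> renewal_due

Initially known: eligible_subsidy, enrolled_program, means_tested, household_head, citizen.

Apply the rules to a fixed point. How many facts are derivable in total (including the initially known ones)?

Round 1: rule 1 [enrolled_program & household_head -> has_valid_id]; rule 6 [citizen -> case_approved]. New: has_valid_id, case_approved.
Round 2: rule 5 [has_valid_id & eligible_subsidy -> age_verified]; rule 7 [has_valid_id & citizen -> renewal_due]. New: age_verified, renewal_due.
Round 3: rule 3 [age_verified & means_tested -> notify_finance]. New: notify_finance.
Closure: {age_verified, case_approved, citizen, eligible_subsidy, enrolled_program, has_valid_id, household_head, means_tested, notify_finance, renewal_due} — 10 facts.

10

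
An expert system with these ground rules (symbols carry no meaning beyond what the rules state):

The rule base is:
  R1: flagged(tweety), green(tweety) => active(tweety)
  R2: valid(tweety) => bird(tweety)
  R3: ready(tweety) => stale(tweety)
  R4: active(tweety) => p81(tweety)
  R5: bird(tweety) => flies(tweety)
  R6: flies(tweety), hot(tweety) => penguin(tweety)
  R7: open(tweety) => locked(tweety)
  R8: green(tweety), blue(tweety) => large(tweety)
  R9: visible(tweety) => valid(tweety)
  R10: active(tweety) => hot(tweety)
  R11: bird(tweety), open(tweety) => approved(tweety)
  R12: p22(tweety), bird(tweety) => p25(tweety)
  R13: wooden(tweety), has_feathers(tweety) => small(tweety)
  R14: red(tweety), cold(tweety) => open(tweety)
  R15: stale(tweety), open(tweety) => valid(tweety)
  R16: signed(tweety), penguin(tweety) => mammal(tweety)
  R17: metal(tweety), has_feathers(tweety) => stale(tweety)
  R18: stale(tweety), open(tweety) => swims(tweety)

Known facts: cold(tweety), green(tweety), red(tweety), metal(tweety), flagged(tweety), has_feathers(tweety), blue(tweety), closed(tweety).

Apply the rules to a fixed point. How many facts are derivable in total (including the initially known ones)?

Round 1: R1 [flagged(tweety), green(tweety) => active(tweety)]; R8 [green(tweety), blue(tweety) => large(tweety)]; R14 [red(tweety), cold(tweety) => open(tweety)]; R17 [metal(tweety), has_feathers(tweety) => stale(tweety)]. New: active(tweety), large(tweety), open(tweety), stale(tweety).
Round 2: R4 [active(tweety) => p81(tweety)]; R7 [open(tweety) => locked(tweety)]; R10 [active(tweety) => hot(tweety)]; R15 [stale(tweety), open(tweety) => valid(tweety)]; R18 [stale(tweety), open(tweety) => swims(tweety)]. New: p81(tweety), locked(tweety), hot(tweety), valid(tweety), swims(tweety).
Round 3: R2 [valid(tweety) => bird(tweety)]. New: bird(tweety).
Round 4: R5 [bird(tweety) => flies(tweety)]; R11 [bird(tweety), open(tweety) => approved(tweety)]. New: flies(tweety), approved(tweety).
Round 5: R6 [flies(tweety), hot(tweety) => penguin(tweety)]. New: penguin(tweety).
Closure: {active(tweety), approved(tweety), bird(tweety), blue(tweety), closed(tweety), cold(tweety), flagged(tweety), flies(tweety), green(tweety), has_feathers(tweety), hot(tweety), large(tweety), locked(tweety), metal(tweety), open(tweety), p81(tweety), penguin(tweety), red(tweety), stale(tweety), swims(tweety), valid(tweety)} — 21 facts.

21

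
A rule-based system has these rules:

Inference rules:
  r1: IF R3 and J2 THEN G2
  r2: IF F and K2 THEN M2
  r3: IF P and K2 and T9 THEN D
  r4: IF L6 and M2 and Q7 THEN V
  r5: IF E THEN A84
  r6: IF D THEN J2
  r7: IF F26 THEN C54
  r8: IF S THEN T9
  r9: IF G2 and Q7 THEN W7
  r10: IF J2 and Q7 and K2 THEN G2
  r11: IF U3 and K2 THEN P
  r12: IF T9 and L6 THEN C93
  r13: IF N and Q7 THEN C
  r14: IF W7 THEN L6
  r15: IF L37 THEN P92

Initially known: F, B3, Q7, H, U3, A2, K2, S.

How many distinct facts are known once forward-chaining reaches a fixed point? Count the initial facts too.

[1] r2 [IF F and K2 THEN M2]; r8 [IF S THEN T9]; r11 [IF U3 and K2 THEN P]. ⇒ new: M2, T9, P.
[2] r3 [IF P and K2 and T9 THEN D]. ⇒ new: D.
[3] r6 [IF D THEN J2]. ⇒ new: J2.
[4] r10 [IF J2 and Q7 and K2 THEN G2]. ⇒ new: G2.
[5] r9 [IF G2 and Q7 THEN W7]. ⇒ new: W7.
[6] r14 [IF W7 THEN L6]. ⇒ new: L6.
[7] r4 [IF L6 and M2 and Q7 THEN V]; r12 [IF T9 and L6 THEN C93]. ⇒ new: V, C93.
Closure: {A2, B3, C93, D, F, G2, H, J2, K2, L6, M2, P, Q7, S, T9, U3, V, W7} — 18 facts.

18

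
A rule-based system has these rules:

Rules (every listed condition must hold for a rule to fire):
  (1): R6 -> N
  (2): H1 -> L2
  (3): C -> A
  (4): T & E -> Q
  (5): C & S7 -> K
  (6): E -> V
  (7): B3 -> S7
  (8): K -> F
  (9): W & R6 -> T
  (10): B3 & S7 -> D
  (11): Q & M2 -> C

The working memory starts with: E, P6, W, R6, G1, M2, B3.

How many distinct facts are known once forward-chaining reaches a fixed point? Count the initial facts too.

17

Round 1 fires (1), (6), (7), (9), giving N, V, S7, T.
Round 2 fires (4), (10), giving Q, D.
Round 3 fires (11), giving C.
Round 4 fires (3), (5), giving A, K.
Round 5 fires (8), giving F.
Closure: {A, B3, C, D, E, F, G1, K, M2, N, P6, Q, R6, S7, T, V, W} — 17 facts.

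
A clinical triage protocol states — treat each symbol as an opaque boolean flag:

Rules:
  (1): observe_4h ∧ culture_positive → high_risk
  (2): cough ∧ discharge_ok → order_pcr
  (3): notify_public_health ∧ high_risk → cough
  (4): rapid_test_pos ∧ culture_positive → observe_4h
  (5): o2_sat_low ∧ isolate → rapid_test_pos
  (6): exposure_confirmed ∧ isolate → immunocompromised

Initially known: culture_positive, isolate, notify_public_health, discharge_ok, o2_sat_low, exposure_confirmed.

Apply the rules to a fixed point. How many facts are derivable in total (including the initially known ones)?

Round 1: (5) [o2_sat_low ∧ isolate → rapid_test_pos]; (6) [exposure_confirmed ∧ isolate → immunocompromised]. New: rapid_test_pos, immunocompromised.
Round 2: (4) [rapid_test_pos ∧ culture_positive → observe_4h]. New: observe_4h.
Round 3: (1) [observe_4h ∧ culture_positive → high_risk]. New: high_risk.
Round 4: (3) [notify_public_health ∧ high_risk → cough]. New: cough.
Round 5: (2) [cough ∧ discharge_ok → order_pcr]. New: order_pcr.
Closure: {cough, culture_positive, discharge_ok, exposure_confirmed, high_risk, immunocompromised, isolate, notify_public_health, o2_sat_low, observe_4h, order_pcr, rapid_test_pos} — 12 facts.

12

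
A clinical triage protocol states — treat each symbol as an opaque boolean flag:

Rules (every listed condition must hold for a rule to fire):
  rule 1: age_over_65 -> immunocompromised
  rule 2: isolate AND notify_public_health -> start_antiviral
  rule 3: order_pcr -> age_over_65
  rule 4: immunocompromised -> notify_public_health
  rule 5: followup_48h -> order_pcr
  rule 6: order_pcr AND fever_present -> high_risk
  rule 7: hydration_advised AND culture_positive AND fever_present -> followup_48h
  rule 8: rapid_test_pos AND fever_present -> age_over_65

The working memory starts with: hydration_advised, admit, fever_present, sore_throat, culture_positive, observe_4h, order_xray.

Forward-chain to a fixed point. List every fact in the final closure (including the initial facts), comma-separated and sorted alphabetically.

Round 1 fires rule 7, giving followup_48h.
Round 2 fires rule 5, giving order_pcr.
Round 3 fires rule 3, rule 6, giving age_over_65, high_risk.
Round 4 fires rule 1, giving immunocompromised.
Round 5 fires rule 4, giving notify_public_health.

admit, age_over_65, culture_positive, fever_present, followup_48h, high_risk, hydration_advised, immunocompromised, notify_public_health, observe_4h, order_pcr, order_xray, sore_throat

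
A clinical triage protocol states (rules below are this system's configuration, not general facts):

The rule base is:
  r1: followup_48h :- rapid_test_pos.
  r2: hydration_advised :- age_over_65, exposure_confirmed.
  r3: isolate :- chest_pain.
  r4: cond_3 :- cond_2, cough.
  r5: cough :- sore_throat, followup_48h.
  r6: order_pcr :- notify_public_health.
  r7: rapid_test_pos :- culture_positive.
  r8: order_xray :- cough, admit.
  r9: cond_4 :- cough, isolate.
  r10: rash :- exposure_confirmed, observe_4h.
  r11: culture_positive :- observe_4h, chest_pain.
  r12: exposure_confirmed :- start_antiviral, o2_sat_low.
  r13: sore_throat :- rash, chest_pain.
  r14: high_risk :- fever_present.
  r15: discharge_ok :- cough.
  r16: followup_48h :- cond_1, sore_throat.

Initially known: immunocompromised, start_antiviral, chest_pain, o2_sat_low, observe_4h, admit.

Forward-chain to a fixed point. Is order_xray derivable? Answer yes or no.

yes

Round 1 fires r3, r11, r12, giving isolate, culture_positive, exposure_confirmed.
Round 2 fires r7, r10, giving rapid_test_pos, rash.
Round 3 fires r1, r13, giving followup_48h, sore_throat.
Round 4 fires r5, giving cough.
Round 5 fires r8, r9, r15, giving order_xray, cond_4, discharge_ok.
order_xray appears in round 5, so it is derivable.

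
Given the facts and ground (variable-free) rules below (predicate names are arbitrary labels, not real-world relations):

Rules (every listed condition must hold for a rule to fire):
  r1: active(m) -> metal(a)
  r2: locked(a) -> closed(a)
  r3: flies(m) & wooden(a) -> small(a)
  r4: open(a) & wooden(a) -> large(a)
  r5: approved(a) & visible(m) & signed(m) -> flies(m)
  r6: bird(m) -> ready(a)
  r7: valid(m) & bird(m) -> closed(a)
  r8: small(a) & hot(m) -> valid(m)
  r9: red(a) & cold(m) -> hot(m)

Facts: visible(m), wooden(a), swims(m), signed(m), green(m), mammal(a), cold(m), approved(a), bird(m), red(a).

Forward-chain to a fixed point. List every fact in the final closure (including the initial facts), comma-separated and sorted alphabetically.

Round 1: r5 [approved(a) & visible(m) & signed(m) -> flies(m)]; r6 [bird(m) -> ready(a)]; r9 [red(a) & cold(m) -> hot(m)]. New: flies(m), ready(a), hot(m).
Round 2: r3 [flies(m) & wooden(a) -> small(a)]. New: small(a).
Round 3: r8 [small(a) & hot(m) -> valid(m)]. New: valid(m).
Round 4: r7 [valid(m) & bird(m) -> closed(a)]. New: closed(a).

approved(a), bird(m), closed(a), cold(m), flies(m), green(m), hot(m), mammal(a), ready(a), red(a), signed(m), small(a), swims(m), valid(m), visible(m), wooden(a)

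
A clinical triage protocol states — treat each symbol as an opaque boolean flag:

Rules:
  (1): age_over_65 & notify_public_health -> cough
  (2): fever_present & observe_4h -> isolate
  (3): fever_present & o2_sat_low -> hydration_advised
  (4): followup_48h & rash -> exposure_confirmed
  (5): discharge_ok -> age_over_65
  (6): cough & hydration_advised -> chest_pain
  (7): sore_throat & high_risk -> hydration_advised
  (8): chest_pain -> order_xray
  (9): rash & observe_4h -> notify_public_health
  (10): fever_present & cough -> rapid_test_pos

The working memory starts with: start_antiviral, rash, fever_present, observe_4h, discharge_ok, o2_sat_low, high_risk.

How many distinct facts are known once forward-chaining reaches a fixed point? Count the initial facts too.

15

Round 1: (2) [fever_present & observe_4h -> isolate]; (3) [fever_present & o2_sat_low -> hydration_advised]; (5) [discharge_ok -> age_over_65]; (9) [rash & observe_4h -> notify_public_health]. Adds isolate, hydration_advised, age_over_65, notify_public_health.
Round 2: (1) [age_over_65 & notify_public_health -> cough]. Adds cough.
Round 3: (6) [cough & hydration_advised -> chest_pain]; (10) [fever_present & cough -> rapid_test_pos]. Adds chest_pain, rapid_test_pos.
Round 4: (8) [chest_pain -> order_xray]. Adds order_xray.
Closure: {age_over_65, chest_pain, cough, discharge_ok, fever_present, high_risk, hydration_advised, isolate, notify_public_health, o2_sat_low, observe_4h, order_xray, rapid_test_pos, rash, start_antiviral} — 15 facts.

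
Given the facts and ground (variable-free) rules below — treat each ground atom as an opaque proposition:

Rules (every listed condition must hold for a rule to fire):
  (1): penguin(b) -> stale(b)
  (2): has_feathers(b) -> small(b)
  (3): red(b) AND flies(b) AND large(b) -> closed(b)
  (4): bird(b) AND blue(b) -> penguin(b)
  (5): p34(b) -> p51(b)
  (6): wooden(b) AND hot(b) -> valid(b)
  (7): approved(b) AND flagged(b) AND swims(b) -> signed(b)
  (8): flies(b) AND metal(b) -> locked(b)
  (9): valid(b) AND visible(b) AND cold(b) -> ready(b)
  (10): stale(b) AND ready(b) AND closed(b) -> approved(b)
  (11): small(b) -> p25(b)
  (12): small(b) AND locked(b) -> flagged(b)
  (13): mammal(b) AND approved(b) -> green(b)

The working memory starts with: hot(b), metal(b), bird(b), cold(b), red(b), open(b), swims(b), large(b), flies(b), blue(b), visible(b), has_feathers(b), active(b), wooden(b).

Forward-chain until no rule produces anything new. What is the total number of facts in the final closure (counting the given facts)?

25

[1] (2) [has_feathers(b) -> small(b)]; (3) [red(b) AND flies(b) AND large(b) -> closed(b)]; (4) [bird(b) AND blue(b) -> penguin(b)]; (6) [wooden(b) AND hot(b) -> valid(b)]; (8) [flies(b) AND metal(b) -> locked(b)]. ⇒ new: small(b), closed(b), penguin(b), valid(b), locked(b).
[2] (1) [penguin(b) -> stale(b)]; (9) [valid(b) AND visible(b) AND cold(b) -> ready(b)]; (11) [small(b) -> p25(b)]; (12) [small(b) AND locked(b) -> flagged(b)]. ⇒ new: stale(b), ready(b), p25(b), flagged(b).
[3] (10) [stale(b) AND ready(b) AND closed(b) -> approved(b)]. ⇒ new: approved(b).
[4] (7) [approved(b) AND flagged(b) AND swims(b) -> signed(b)]. ⇒ new: signed(b).
Closure: {active(b), approved(b), bird(b), blue(b), closed(b), cold(b), flagged(b), flies(b), has_feathers(b), hot(b), large(b), locked(b), metal(b), open(b), p25(b), penguin(b), ready(b), red(b), signed(b), small(b), stale(b), swims(b), valid(b), visible(b), wooden(b)} — 25 facts.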